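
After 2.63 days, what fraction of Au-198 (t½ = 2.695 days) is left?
N/N₀ = (1/2)^(t/t½) = 0.5084 = 50.8%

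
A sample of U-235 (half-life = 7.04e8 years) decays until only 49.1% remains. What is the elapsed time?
t = t½ × log₂(N₀/N) = 7.224e8 years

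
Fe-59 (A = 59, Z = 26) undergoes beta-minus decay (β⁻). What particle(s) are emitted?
β⁻: electron (e⁻) + antineutrino (ν̄ₑ)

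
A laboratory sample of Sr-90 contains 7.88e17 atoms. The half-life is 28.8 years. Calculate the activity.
A = λN = 1.897e16 decays/year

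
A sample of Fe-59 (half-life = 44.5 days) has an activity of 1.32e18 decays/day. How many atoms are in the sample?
N = A/λ = 8.474e19 atoms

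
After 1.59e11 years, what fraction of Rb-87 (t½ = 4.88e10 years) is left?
N/N₀ = (1/2)^(t/t½) = 0.1045 = 10.5%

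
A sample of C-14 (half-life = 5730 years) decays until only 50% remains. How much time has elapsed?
t = t½ × log₂(N₀/N) = 5730 years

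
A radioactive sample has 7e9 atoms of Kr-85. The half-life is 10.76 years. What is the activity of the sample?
A = λN = 4.509e8 decays/year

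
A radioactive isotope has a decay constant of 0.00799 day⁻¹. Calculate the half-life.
t½ = ln(2)/λ = 86.75 days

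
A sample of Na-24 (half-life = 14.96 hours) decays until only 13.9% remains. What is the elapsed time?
t = t½ × log₂(N₀/N) = 42.59 hours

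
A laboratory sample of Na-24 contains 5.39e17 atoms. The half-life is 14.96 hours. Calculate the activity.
A = λN = 2.497e16 decays/hour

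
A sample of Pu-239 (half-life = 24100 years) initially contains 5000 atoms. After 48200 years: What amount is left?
N = N₀(1/2)^(t/t½) = 1250 atoms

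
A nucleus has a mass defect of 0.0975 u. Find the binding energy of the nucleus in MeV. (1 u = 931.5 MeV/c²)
B.E. = Δm × 931.5 = 90.82 MeV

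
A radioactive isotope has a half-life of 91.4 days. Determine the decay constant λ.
λ = ln(2)/t½ = 0.007584 day⁻¹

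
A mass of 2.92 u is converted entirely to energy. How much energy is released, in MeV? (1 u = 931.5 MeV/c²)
E = mc² = 2720 MeV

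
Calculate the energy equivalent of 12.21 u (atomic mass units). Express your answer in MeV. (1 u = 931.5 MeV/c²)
E = mc² = 11370 MeV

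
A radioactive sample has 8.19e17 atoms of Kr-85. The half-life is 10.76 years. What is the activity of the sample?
A = λN = 5.276e16 decays/year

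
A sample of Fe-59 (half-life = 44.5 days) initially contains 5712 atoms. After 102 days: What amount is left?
N = N₀(1/2)^(t/t½) = 1166 atoms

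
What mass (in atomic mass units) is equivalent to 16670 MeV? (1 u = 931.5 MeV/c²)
m = E/c² = 17.9 u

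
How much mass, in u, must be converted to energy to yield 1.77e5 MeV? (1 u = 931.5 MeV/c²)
m = E/c² = 190 u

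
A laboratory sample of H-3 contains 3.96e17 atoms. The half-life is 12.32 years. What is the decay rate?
A = λN = 2.228e16 decays/year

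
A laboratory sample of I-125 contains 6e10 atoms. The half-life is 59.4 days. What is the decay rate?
A = λN = 7.001e8 decays/day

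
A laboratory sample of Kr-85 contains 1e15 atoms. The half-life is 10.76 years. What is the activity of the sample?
A = λN = 6.442e13 decays/year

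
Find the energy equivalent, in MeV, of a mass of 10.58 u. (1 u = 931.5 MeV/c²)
E = mc² = 9855 MeV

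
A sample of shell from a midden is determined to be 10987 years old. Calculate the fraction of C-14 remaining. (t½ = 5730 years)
N/N₀ = (1/2)^(t/t½) = 0.2647 = 26.5%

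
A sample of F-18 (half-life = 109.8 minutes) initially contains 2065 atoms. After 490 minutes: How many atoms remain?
N = N₀(1/2)^(t/t½) = 93.65 atoms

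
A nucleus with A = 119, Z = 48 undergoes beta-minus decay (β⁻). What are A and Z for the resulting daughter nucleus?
Daughter: A = 119, Z = 49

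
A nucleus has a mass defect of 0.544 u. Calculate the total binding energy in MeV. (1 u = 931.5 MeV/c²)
B.E. = Δm × 931.5 = 506.7 MeV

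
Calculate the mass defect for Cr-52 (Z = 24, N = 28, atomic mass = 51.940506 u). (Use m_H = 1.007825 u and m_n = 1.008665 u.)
Δm = Z·m_H + N·m_n − M = 0.4899 u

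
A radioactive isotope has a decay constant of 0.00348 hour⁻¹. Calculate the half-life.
t½ = ln(2)/λ = 199.2 hours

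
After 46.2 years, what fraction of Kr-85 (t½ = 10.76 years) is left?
N/N₀ = (1/2)^(t/t½) = 0.05099 = 5.1%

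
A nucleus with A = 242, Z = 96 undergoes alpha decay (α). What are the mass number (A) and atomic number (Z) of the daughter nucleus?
Daughter: A = 238, Z = 94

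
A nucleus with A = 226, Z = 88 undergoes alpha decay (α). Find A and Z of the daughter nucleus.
Daughter: A = 222, Z = 86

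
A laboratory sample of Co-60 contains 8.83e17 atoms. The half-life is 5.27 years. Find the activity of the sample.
A = λN = 1.161e17 decays/year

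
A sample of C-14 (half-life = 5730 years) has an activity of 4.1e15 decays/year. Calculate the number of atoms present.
N = A/λ = 3.389e19 atoms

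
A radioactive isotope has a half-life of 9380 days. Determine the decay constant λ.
λ = ln(2)/t½ = 7.39e-5 day⁻¹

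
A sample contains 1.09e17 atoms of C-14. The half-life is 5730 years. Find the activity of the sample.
A = λN = 1.319e13 decays/year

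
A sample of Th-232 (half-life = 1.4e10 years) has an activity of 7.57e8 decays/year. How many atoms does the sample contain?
N = A/λ = 1.529e19 atoms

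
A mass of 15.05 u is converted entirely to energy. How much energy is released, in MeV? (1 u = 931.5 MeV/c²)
E = mc² = 14020 MeV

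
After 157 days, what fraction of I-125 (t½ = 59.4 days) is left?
N/N₀ = (1/2)^(t/t½) = 0.1601 = 16%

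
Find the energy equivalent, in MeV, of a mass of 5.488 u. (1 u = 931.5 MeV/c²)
E = mc² = 5112 MeV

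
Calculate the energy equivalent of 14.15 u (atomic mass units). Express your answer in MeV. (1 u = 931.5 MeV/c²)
E = mc² = 13180 MeV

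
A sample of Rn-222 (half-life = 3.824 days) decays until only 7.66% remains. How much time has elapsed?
t = t½ × log₂(N₀/N) = 14.17 days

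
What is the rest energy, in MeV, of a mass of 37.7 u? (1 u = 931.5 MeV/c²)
E = mc² = 35120 MeV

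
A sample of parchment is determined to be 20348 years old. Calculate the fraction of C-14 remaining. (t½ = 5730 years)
N/N₀ = (1/2)^(t/t½) = 0.08531 = 8.53%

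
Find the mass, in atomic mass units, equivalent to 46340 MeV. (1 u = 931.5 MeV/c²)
m = E/c² = 49.75 u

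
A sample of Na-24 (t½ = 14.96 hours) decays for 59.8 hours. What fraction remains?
N/N₀ = (1/2)^(t/t½) = 0.06262 = 6.26%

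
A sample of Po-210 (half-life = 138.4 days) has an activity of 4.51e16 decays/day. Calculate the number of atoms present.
N = A/λ = 9.005e18 atoms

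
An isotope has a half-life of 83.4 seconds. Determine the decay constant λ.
λ = ln(2)/t½ = 0.008311 second⁻¹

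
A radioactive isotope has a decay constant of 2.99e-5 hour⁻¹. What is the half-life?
t½ = ln(2)/λ = 23180 hours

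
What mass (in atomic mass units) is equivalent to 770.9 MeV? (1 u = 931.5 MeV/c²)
m = E/c² = 0.8276 u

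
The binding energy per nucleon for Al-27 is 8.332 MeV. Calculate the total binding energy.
B.E. = 8.332 × 27 = 225 MeV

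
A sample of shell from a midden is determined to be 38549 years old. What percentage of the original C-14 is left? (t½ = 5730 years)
N/N₀ = (1/2)^(t/t½) = 0.009436 = 0.944%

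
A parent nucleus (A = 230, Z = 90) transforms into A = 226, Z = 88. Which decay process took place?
ΔA = -4, ΔZ = -2 ⇒ alpha decay (α)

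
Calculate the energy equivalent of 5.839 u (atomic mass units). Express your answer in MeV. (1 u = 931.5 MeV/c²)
E = mc² = 5439 MeV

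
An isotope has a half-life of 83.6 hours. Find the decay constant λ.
λ = ln(2)/t½ = 0.008291 hour⁻¹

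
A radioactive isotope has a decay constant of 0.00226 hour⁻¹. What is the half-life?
t½ = ln(2)/λ = 306.7 hours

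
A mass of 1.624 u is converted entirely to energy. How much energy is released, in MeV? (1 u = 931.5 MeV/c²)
E = mc² = 1513 MeV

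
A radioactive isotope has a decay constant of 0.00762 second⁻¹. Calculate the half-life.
t½ = ln(2)/λ = 90.96 seconds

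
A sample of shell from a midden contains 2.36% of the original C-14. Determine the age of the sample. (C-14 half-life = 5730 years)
Age = t½ × log₂(1/ratio) = 30970 years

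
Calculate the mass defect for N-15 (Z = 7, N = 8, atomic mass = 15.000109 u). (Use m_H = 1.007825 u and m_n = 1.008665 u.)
Δm = Z·m_H + N·m_n − M = 0.124 u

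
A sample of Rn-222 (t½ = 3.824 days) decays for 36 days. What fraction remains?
N/N₀ = (1/2)^(t/t½) = 0.001466 = 0.147%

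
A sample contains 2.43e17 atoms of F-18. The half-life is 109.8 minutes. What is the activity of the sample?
A = λN = 1.534e15 decays/minute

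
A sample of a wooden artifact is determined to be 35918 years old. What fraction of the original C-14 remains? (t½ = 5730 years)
N/N₀ = (1/2)^(t/t½) = 0.01297 = 1.3%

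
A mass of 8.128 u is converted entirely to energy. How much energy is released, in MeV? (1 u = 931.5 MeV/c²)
E = mc² = 7571 MeV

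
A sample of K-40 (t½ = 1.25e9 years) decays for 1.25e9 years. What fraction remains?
N/N₀ = (1/2)^(t/t½) = 0.5 = 50%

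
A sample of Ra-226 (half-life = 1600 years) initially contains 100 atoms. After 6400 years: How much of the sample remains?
N = N₀(1/2)^(t/t½) = 6.25 atoms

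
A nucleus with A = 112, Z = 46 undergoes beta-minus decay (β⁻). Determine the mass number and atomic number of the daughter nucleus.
Daughter: A = 112, Z = 47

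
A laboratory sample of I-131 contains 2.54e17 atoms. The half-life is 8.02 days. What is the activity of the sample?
A = λN = 2.195e16 decays/day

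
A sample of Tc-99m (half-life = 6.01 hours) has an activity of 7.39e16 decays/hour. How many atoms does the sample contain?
N = A/λ = 6.408e17 atoms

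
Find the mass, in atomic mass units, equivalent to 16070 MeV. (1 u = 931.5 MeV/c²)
m = E/c² = 17.25 u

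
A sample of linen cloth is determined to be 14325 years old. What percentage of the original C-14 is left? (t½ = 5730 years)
N/N₀ = (1/2)^(t/t½) = 0.1768 = 17.7%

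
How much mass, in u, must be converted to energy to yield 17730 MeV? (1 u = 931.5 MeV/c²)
m = E/c² = 19.03 u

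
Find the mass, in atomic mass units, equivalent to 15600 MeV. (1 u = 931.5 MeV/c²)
m = E/c² = 16.75 u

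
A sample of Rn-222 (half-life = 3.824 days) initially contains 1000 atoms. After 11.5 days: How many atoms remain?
N = N₀(1/2)^(t/t½) = 124.4 atoms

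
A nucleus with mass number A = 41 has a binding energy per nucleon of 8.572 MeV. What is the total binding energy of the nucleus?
B.E. = 8.572 × 41 = 351.5 MeV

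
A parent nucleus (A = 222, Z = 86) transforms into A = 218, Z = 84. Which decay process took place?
ΔA = -4, ΔZ = -2 ⇒ alpha decay (α)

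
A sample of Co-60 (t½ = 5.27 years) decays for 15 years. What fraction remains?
N/N₀ = (1/2)^(t/t½) = 0.1391 = 13.9%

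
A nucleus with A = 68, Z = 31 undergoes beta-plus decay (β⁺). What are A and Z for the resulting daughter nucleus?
Daughter: A = 68, Z = 30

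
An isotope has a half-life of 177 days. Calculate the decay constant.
λ = ln(2)/t½ = 0.003916 day⁻¹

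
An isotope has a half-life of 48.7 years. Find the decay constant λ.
λ = ln(2)/t½ = 0.01423 year⁻¹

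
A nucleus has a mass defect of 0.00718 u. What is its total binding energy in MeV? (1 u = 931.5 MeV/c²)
B.E. = Δm × 931.5 = 6.688 MeV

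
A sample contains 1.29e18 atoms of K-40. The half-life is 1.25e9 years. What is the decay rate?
A = λN = 7.153e8 decays/year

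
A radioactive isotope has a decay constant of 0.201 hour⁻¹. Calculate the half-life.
t½ = ln(2)/λ = 3.448 hours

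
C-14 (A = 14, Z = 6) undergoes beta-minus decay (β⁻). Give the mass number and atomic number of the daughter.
Daughter: A = 14, Z = 7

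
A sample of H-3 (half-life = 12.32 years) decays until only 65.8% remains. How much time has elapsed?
t = t½ × log₂(N₀/N) = 7.439 years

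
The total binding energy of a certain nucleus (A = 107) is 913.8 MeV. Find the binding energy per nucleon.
B.E./A = 913.8/107 = 8.54 MeV/nucleon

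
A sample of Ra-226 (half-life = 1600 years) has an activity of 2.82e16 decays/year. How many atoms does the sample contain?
N = A/λ = 6.509e19 atoms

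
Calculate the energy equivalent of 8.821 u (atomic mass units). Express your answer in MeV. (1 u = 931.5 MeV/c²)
E = mc² = 8217 MeV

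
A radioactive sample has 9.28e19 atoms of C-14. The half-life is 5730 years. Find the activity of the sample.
A = λN = 1.123e16 decays/year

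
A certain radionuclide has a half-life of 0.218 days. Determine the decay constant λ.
λ = ln(2)/t½ = 3.18 day⁻¹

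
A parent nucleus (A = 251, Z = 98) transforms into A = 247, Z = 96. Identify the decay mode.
ΔA = -4, ΔZ = -2 ⇒ alpha decay (α)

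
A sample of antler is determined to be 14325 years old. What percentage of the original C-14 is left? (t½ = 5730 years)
N/N₀ = (1/2)^(t/t½) = 0.1768 = 17.7%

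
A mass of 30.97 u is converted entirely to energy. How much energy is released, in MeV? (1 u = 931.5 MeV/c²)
E = mc² = 28850 MeV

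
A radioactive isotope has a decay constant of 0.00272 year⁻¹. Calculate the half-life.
t½ = ln(2)/λ = 254.8 years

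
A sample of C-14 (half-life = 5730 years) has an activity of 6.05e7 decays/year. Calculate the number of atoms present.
N = A/λ = 5.001e11 atoms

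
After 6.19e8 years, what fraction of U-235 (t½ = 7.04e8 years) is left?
N/N₀ = (1/2)^(t/t½) = 0.5436 = 54.4%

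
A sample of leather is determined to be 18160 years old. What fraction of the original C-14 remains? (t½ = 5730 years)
N/N₀ = (1/2)^(t/t½) = 0.1112 = 11.1%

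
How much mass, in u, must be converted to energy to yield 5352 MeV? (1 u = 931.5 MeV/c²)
m = E/c² = 5.746 u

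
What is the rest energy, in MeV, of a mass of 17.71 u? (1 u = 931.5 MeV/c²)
E = mc² = 16500 MeV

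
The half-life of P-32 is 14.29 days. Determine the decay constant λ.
λ = ln(2)/t½ = 0.04851 day⁻¹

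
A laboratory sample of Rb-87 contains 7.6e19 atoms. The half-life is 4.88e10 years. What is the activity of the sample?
A = λN = 1.079e9 decays/year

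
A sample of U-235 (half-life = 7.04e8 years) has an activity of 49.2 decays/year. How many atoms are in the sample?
N = A/λ = 4.997e10 atoms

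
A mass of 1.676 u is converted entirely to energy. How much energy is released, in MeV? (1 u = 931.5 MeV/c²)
E = mc² = 1561 MeV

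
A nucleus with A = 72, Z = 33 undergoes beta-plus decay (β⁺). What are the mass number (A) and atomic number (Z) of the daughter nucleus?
Daughter: A = 72, Z = 32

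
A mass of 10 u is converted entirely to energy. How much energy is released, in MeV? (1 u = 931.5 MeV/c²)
E = mc² = 9315 MeV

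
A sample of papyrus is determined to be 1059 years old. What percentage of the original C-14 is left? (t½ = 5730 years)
N/N₀ = (1/2)^(t/t½) = 0.8798 = 88%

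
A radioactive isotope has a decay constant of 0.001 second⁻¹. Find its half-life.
t½ = ln(2)/λ = 693.1 seconds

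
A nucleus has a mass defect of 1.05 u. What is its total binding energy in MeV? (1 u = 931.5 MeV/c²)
B.E. = Δm × 931.5 = 978.1 MeV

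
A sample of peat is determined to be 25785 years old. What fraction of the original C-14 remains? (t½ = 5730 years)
N/N₀ = (1/2)^(t/t½) = 0.04419 = 4.42%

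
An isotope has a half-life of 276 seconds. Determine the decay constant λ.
λ = ln(2)/t½ = 0.002511 second⁻¹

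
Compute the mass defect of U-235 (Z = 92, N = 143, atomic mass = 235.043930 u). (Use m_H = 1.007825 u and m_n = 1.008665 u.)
Δm = Z·m_H + N·m_n − M = 1.915 u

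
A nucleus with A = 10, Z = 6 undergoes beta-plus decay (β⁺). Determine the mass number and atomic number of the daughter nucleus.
Daughter: A = 10, Z = 5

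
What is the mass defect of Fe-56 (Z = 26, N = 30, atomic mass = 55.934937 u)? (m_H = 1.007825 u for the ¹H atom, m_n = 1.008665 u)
Δm = Z·m_H + N·m_n − M = 0.5285 u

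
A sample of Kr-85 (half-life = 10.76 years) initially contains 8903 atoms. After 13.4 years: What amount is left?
N = N₀(1/2)^(t/t½) = 3755 atoms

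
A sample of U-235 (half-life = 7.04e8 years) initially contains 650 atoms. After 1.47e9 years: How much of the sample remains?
N = N₀(1/2)^(t/t½) = 152.9 atoms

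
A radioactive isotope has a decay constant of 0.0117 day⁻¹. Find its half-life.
t½ = ln(2)/λ = 59.24 days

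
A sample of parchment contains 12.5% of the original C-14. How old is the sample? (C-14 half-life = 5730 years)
Age = t½ × log₂(1/ratio) = 17190 years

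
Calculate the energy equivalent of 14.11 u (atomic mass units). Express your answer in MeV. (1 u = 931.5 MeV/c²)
E = mc² = 13140 MeV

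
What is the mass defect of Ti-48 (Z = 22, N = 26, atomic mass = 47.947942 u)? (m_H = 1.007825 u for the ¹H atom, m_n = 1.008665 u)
Δm = Z·m_H + N·m_n − M = 0.4495 u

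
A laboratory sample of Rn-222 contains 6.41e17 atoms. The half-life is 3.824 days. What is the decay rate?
A = λN = 1.162e17 decays/day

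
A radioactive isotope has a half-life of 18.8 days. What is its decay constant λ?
λ = ln(2)/t½ = 0.03687 day⁻¹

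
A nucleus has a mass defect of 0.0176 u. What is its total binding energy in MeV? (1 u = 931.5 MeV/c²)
B.E. = Δm × 931.5 = 16.39 MeV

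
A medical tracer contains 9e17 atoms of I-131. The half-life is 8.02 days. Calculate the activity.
A = λN = 7.778e16 decays/day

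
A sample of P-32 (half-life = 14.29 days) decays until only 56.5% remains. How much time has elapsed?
t = t½ × log₂(N₀/N) = 11.77 days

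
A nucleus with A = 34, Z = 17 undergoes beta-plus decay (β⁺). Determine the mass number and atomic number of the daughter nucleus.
Daughter: A = 34, Z = 16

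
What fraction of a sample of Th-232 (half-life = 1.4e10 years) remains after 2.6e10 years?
N/N₀ = (1/2)^(t/t½) = 0.276 = 27.6%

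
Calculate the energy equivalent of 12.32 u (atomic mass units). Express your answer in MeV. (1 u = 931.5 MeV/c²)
E = mc² = 11480 MeV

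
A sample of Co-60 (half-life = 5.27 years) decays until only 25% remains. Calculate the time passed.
t = t½ × log₂(N₀/N) = 10.54 years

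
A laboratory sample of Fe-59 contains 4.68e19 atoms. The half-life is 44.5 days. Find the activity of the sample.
A = λN = 7.29e17 decays/day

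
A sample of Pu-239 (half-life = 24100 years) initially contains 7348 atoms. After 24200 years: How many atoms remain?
N = N₀(1/2)^(t/t½) = 3663 atoms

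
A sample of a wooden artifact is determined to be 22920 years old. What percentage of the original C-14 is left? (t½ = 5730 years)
N/N₀ = (1/2)^(t/t½) = 0.0625 = 6.25%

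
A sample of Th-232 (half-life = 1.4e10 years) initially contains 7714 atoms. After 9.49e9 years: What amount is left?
N = N₀(1/2)^(t/t½) = 4822 atoms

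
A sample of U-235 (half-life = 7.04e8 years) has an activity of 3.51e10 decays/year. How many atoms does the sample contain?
N = A/λ = 3.565e19 atoms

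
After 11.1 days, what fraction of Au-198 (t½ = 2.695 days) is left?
N/N₀ = (1/2)^(t/t½) = 0.05756 = 5.76%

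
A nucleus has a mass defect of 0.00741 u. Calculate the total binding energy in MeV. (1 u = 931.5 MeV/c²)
B.E. = Δm × 931.5 = 6.902 MeV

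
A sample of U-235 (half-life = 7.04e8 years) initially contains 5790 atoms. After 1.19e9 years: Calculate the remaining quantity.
N = N₀(1/2)^(t/t½) = 1794 atoms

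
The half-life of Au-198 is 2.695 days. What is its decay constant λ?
λ = ln(2)/t½ = 0.2572 day⁻¹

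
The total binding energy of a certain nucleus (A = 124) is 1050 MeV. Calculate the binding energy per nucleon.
B.E./A = 1050/124 = 8.468 MeV/nucleon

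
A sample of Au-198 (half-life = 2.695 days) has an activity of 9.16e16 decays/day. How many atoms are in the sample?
N = A/λ = 3.561e17 atoms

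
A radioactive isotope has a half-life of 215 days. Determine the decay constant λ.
λ = ln(2)/t½ = 0.003224 day⁻¹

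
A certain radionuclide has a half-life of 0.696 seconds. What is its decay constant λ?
λ = ln(2)/t½ = 0.9959 second⁻¹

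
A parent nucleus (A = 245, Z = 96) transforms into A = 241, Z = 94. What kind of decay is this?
ΔA = -4, ΔZ = -2 ⇒ alpha decay (α)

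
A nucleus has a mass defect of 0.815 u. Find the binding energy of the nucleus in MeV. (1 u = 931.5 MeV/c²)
B.E. = Δm × 931.5 = 759.2 MeV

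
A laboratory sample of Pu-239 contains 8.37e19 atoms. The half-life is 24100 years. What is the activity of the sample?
A = λN = 2.407e15 decays/year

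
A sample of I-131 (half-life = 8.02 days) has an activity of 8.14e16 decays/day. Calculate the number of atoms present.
N = A/λ = 9.418e17 atoms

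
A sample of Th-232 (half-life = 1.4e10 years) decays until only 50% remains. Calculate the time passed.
t = t½ × log₂(N₀/N) = 1.4e10 years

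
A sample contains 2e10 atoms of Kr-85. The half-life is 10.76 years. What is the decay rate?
A = λN = 1.288e9 decays/year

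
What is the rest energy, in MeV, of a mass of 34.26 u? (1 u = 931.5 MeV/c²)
E = mc² = 31910 MeV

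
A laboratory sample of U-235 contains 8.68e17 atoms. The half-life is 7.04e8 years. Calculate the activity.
A = λN = 8.546e8 decays/year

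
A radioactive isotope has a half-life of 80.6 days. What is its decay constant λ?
λ = ln(2)/t½ = 0.0086 day⁻¹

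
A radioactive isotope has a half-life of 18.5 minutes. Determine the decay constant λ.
λ = ln(2)/t½ = 0.03747 minute⁻¹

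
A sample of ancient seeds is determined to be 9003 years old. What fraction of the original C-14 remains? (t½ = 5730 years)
N/N₀ = (1/2)^(t/t½) = 0.3365 = 33.7%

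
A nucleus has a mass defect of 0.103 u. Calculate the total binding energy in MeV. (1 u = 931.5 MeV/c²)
B.E. = Δm × 931.5 = 95.94 MeV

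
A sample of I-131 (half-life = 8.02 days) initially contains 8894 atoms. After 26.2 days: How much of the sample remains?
N = N₀(1/2)^(t/t½) = 924 atoms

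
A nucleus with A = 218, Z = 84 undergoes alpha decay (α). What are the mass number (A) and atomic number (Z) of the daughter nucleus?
Daughter: A = 214, Z = 82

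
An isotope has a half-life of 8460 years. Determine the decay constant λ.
λ = ln(2)/t½ = 8.193e-5 year⁻¹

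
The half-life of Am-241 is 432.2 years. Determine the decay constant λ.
λ = ln(2)/t½ = 0.001604 year⁻¹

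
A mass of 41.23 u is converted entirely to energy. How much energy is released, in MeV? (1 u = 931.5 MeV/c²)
E = mc² = 38410 MeV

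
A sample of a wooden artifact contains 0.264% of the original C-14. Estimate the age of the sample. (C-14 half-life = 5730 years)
Age = t½ × log₂(1/ratio) = 49080 years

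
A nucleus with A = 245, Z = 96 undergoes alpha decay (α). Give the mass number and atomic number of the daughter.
Daughter: A = 241, Z = 94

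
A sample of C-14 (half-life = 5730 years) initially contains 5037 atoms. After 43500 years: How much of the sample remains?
N = N₀(1/2)^(t/t½) = 26.11 atoms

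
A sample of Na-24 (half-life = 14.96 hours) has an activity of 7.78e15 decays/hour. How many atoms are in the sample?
N = A/λ = 1.679e17 atoms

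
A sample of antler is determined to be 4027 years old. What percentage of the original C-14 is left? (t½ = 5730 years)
N/N₀ = (1/2)^(t/t½) = 0.6144 = 61.4%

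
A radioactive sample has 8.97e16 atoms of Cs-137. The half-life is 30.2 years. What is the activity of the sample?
A = λN = 2.059e15 decays/year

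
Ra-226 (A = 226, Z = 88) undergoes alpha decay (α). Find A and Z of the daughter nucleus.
Daughter: A = 222, Z = 86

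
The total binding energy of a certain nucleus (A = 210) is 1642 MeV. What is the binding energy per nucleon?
B.E./A = 1642/210 = 7.819 MeV/nucleon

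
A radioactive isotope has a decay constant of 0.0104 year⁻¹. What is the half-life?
t½ = ln(2)/λ = 66.65 years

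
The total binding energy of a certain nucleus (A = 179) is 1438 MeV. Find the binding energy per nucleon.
B.E./A = 1438/179 = 8.034 MeV/nucleon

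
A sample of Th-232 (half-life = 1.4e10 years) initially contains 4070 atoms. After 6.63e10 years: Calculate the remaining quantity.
N = N₀(1/2)^(t/t½) = 152.8 atoms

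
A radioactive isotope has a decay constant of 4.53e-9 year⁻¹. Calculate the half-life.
t½ = ln(2)/λ = 1.53e8 years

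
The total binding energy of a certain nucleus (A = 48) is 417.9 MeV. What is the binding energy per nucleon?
B.E./A = 417.9/48 = 8.706 MeV/nucleon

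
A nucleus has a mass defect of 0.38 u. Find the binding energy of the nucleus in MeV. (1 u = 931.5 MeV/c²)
B.E. = Δm × 931.5 = 354 MeV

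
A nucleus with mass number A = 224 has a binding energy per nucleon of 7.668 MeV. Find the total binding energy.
B.E. = 7.668 × 224 = 1718 MeV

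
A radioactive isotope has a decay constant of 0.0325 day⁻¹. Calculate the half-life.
t½ = ln(2)/λ = 21.33 days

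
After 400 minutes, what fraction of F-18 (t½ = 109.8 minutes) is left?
N/N₀ = (1/2)^(t/t½) = 0.08005 = 8%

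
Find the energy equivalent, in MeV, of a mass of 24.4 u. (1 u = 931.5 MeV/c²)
E = mc² = 22730 MeV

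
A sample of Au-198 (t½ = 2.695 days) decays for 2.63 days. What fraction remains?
N/N₀ = (1/2)^(t/t½) = 0.5084 = 50.8%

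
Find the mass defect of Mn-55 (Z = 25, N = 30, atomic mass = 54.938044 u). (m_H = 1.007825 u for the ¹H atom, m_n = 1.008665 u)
Δm = Z·m_H + N·m_n − M = 0.5175 u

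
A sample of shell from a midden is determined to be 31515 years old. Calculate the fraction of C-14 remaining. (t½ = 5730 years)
N/N₀ = (1/2)^(t/t½) = 0.0221 = 2.21%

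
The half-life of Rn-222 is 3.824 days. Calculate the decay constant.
λ = ln(2)/t½ = 0.1813 day⁻¹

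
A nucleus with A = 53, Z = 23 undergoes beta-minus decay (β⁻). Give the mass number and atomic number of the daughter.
Daughter: A = 53, Z = 24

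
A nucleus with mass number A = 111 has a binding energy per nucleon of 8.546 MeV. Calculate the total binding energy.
B.E. = 8.546 × 111 = 948.6 MeV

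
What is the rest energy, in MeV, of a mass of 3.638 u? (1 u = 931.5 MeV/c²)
E = mc² = 3389 MeV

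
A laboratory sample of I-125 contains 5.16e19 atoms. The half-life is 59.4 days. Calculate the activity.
A = λN = 6.021e17 decays/day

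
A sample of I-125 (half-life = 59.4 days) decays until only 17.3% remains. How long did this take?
t = t½ × log₂(N₀/N) = 150.4 days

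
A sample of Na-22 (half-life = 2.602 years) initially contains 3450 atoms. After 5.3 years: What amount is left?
N = N₀(1/2)^(t/t½) = 840.7 atoms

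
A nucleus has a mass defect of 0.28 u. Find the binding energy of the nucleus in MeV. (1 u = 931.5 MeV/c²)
B.E. = Δm × 931.5 = 260.8 MeV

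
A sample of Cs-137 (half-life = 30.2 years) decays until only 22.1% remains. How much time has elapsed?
t = t½ × log₂(N₀/N) = 65.77 years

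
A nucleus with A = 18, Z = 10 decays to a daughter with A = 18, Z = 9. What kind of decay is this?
ΔA = 0, ΔZ = -1 ⇒ beta-plus decay (β⁺) or electron capture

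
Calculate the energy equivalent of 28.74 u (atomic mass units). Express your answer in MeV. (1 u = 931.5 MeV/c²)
E = mc² = 26770 MeV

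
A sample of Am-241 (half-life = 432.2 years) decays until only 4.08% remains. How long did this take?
t = t½ × log₂(N₀/N) = 1995 years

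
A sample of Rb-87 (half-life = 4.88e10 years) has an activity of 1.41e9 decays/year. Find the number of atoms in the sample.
N = A/λ = 9.927e19 atoms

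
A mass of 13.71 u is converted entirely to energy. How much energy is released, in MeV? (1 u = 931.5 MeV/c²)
E = mc² = 12770 MeV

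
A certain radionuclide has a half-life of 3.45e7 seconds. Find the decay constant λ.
λ = ln(2)/t½ = 2.009e-8 second⁻¹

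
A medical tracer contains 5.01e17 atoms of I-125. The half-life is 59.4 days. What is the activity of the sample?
A = λN = 5.846e15 decays/day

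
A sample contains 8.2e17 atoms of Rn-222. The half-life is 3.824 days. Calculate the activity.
A = λN = 1.486e17 decays/day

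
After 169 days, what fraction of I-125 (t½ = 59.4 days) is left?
N/N₀ = (1/2)^(t/t½) = 0.1392 = 13.9%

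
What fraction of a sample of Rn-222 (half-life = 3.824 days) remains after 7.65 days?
N/N₀ = (1/2)^(t/t½) = 0.2499 = 25%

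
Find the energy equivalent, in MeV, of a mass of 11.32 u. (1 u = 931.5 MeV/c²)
E = mc² = 10540 MeV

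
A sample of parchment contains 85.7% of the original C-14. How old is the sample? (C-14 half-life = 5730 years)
Age = t½ × log₂(1/ratio) = 1276 years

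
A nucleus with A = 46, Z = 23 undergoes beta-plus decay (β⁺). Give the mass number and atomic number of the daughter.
Daughter: A = 46, Z = 22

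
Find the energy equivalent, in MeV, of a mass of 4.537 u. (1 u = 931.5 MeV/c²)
E = mc² = 4226 MeV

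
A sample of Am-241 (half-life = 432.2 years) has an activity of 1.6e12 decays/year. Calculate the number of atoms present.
N = A/λ = 9.977e14 atoms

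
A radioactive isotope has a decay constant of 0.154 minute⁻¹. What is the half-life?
t½ = ln(2)/λ = 4.501 minutes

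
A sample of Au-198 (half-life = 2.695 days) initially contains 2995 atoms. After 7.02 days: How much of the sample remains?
N = N₀(1/2)^(t/t½) = 492.3 atoms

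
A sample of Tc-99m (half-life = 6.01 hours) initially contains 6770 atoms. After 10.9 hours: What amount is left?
N = N₀(1/2)^(t/t½) = 1926 atoms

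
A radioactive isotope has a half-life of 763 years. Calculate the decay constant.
λ = ln(2)/t½ = 9.084e-4 year⁻¹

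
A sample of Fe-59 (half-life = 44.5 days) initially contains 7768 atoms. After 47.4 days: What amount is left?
N = N₀(1/2)^(t/t½) = 3712 atoms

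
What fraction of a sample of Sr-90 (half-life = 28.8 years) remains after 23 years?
N/N₀ = (1/2)^(t/t½) = 0.5749 = 57.5%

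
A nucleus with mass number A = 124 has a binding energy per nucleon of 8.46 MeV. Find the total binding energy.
B.E. = 8.46 × 124 = 1049 MeV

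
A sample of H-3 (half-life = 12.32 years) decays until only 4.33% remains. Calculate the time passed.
t = t½ × log₂(N₀/N) = 55.8 years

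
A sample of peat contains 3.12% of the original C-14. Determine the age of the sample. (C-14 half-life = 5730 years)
Age = t½ × log₂(1/ratio) = 28660 years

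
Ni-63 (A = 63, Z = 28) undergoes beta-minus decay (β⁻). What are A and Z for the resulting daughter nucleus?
Daughter: A = 63, Z = 29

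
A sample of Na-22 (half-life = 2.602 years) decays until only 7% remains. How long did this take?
t = t½ × log₂(N₀/N) = 9.983 years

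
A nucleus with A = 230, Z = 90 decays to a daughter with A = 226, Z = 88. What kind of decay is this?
ΔA = -4, ΔZ = -2 ⇒ alpha decay (α)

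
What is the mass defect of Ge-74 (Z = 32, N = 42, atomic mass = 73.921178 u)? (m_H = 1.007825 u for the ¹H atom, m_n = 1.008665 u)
Δm = Z·m_H + N·m_n − M = 0.6932 u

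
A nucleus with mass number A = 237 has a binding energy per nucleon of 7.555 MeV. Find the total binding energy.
B.E. = 7.555 × 237 = 1791 MeV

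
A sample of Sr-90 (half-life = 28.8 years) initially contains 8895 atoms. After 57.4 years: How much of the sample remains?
N = N₀(1/2)^(t/t½) = 2234 atoms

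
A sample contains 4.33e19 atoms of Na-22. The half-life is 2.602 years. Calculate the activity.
A = λN = 1.153e19 decays/year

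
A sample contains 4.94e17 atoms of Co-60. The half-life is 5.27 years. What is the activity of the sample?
A = λN = 6.497e16 decays/year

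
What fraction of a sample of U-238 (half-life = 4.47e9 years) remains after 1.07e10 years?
N/N₀ = (1/2)^(t/t½) = 0.1903 = 19%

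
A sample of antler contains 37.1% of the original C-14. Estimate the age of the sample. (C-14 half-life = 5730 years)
Age = t½ × log₂(1/ratio) = 8197 years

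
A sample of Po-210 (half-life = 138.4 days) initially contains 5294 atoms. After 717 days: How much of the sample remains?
N = N₀(1/2)^(t/t½) = 146 atoms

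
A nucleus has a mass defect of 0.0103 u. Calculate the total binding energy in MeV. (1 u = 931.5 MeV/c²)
B.E. = Δm × 931.5 = 9.594 MeV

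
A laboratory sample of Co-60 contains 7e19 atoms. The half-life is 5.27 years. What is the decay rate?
A = λN = 9.207e18 decays/year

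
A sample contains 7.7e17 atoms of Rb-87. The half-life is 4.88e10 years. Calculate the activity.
A = λN = 1.094e7 decays/year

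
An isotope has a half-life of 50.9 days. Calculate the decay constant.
λ = ln(2)/t½ = 0.01362 day⁻¹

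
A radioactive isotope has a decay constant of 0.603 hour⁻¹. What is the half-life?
t½ = ln(2)/λ = 1.149 hours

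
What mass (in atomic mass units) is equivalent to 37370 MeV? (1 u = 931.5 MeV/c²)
m = E/c² = 40.12 u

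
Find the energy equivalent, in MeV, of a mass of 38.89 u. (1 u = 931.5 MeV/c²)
E = mc² = 36230 MeV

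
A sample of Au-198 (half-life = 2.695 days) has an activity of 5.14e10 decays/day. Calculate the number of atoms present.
N = A/λ = 1.998e11 atoms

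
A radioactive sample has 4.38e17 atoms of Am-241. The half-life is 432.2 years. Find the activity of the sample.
A = λN = 7.024e14 decays/year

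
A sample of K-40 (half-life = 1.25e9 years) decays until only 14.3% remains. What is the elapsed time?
t = t½ × log₂(N₀/N) = 3.507e9 years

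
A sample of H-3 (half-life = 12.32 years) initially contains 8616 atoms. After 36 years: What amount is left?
N = N₀(1/2)^(t/t½) = 1137 atoms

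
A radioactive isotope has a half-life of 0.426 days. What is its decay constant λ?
λ = ln(2)/t½ = 1.627 day⁻¹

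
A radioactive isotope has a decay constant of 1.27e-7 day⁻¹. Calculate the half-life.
t½ = ln(2)/λ = 5.458e6 days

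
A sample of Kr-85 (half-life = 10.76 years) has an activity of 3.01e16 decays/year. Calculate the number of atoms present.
N = A/λ = 4.673e17 atoms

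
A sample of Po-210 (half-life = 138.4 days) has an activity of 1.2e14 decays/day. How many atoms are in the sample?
N = A/λ = 2.396e16 atoms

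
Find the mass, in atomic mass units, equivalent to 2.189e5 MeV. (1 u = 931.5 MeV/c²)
m = E/c² = 235 u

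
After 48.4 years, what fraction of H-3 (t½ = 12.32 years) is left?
N/N₀ = (1/2)^(t/t½) = 0.06567 = 6.57%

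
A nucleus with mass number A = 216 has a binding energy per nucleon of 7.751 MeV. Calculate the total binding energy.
B.E. = 7.751 × 216 = 1674 MeV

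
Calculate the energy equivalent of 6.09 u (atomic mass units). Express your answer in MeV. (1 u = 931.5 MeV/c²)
E = mc² = 5673 MeV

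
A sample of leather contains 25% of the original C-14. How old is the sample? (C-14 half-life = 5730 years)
Age = t½ × log₂(1/ratio) = 11460 years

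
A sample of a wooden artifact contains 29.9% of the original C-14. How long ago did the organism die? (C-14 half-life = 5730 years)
Age = t½ × log₂(1/ratio) = 9980 years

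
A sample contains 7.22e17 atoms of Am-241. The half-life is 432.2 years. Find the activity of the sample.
A = λN = 1.158e15 decays/year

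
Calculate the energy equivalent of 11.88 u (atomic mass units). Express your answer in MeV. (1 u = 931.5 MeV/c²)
E = mc² = 11070 MeV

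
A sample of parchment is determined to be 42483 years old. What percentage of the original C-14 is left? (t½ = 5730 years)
N/N₀ = (1/2)^(t/t½) = 0.005863 = 0.586%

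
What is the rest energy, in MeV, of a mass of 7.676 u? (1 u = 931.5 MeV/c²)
E = mc² = 7150 MeV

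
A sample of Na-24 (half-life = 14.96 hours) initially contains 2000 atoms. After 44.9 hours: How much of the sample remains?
N = N₀(1/2)^(t/t½) = 249.8 atoms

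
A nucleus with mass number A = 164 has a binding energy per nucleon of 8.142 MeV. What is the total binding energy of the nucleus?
B.E. = 8.142 × 164 = 1335 MeV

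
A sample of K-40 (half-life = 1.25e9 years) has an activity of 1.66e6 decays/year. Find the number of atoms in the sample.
N = A/λ = 2.994e15 atoms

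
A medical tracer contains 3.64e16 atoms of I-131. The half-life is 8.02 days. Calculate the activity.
A = λN = 3.146e15 decays/day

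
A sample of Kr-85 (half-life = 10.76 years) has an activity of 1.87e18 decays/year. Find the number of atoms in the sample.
N = A/λ = 2.903e19 atoms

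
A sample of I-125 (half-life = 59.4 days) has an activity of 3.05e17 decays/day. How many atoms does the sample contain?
N = A/λ = 2.614e19 atoms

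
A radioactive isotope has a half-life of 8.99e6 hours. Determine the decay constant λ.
λ = ln(2)/t½ = 7.71e-8 hour⁻¹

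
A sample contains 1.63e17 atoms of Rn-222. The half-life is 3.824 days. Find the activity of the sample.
A = λN = 2.955e16 decays/day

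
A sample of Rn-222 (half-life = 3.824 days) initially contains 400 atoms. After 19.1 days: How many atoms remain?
N = N₀(1/2)^(t/t½) = 12.55 atoms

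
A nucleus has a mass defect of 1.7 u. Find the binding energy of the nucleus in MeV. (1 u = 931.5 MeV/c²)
B.E. = Δm × 931.5 = 1584 MeV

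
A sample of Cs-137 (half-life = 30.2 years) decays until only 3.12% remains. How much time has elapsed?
t = t½ × log₂(N₀/N) = 151.1 years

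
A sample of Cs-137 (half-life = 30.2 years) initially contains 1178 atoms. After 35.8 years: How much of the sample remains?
N = N₀(1/2)^(t/t½) = 518 atoms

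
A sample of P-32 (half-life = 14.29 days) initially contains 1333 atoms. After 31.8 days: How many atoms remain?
N = N₀(1/2)^(t/t½) = 285.1 atoms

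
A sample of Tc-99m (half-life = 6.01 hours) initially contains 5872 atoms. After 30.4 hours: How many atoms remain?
N = N₀(1/2)^(t/t½) = 176.2 atoms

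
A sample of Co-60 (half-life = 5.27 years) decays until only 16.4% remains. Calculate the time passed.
t = t½ × log₂(N₀/N) = 13.75 years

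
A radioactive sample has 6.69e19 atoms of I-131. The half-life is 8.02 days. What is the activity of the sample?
A = λN = 5.782e18 decays/day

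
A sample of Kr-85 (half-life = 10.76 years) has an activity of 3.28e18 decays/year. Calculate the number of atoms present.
N = A/λ = 5.092e19 atoms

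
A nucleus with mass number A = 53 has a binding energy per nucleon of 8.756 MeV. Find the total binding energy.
B.E. = 8.756 × 53 = 464.1 MeV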